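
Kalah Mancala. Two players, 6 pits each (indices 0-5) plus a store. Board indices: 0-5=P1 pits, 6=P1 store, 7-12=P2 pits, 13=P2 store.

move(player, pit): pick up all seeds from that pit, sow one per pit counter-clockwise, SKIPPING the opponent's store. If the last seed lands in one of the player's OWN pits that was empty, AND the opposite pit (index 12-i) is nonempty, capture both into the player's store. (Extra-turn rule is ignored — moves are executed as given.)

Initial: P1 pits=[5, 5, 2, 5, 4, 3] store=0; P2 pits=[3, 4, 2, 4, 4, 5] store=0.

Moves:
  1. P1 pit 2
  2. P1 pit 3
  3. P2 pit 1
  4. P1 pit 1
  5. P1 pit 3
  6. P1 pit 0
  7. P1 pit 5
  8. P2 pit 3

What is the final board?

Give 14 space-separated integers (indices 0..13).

Answer: 1 2 3 1 9 0 3 5 1 5 0 7 7 2

Derivation:
Move 1: P1 pit2 -> P1=[5,5,0,6,5,3](0) P2=[3,4,2,4,4,5](0)
Move 2: P1 pit3 -> P1=[5,5,0,0,6,4](1) P2=[4,5,3,4,4,5](0)
Move 3: P2 pit1 -> P1=[5,5,0,0,6,4](1) P2=[4,0,4,5,5,6](1)
Move 4: P1 pit1 -> P1=[5,0,1,1,7,5](2) P2=[4,0,4,5,5,6](1)
Move 5: P1 pit3 -> P1=[5,0,1,0,8,5](2) P2=[4,0,4,5,5,6](1)
Move 6: P1 pit0 -> P1=[0,1,2,1,9,6](2) P2=[4,0,4,5,5,6](1)
Move 7: P1 pit5 -> P1=[0,1,2,1,9,0](3) P2=[5,1,5,6,6,6](1)
Move 8: P2 pit3 -> P1=[1,2,3,1,9,0](3) P2=[5,1,5,0,7,7](2)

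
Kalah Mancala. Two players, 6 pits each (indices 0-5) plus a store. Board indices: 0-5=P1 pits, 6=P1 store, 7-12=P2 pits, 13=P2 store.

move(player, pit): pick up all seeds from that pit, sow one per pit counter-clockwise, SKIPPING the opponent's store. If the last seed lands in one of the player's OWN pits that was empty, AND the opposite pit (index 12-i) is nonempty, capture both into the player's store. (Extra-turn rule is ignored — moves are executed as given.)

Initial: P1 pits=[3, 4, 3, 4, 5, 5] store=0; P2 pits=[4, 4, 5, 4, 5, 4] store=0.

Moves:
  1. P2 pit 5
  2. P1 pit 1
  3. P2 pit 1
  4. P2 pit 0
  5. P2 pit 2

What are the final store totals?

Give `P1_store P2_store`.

Move 1: P2 pit5 -> P1=[4,5,4,4,5,5](0) P2=[4,4,5,4,5,0](1)
Move 2: P1 pit1 -> P1=[4,0,5,5,6,6](1) P2=[4,4,5,4,5,0](1)
Move 3: P2 pit1 -> P1=[0,0,5,5,6,6](1) P2=[4,0,6,5,6,0](6)
Move 4: P2 pit0 -> P1=[0,0,5,5,6,6](1) P2=[0,1,7,6,7,0](6)
Move 5: P2 pit2 -> P1=[1,1,6,5,6,6](1) P2=[0,1,0,7,8,1](7)

Answer: 1 7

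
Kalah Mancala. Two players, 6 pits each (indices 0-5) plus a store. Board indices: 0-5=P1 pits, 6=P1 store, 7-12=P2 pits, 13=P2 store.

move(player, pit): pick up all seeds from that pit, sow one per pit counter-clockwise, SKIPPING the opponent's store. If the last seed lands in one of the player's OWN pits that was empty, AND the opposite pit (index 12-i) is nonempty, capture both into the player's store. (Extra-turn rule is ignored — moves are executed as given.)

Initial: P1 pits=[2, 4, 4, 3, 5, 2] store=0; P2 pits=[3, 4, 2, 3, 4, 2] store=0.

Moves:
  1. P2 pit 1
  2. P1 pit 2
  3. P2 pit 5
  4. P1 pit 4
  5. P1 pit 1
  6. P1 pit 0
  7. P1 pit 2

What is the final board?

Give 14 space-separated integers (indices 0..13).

Answer: 0 1 0 7 2 5 3 4 1 4 5 5 0 1

Derivation:
Move 1: P2 pit1 -> P1=[2,4,4,3,5,2](0) P2=[3,0,3,4,5,3](0)
Move 2: P1 pit2 -> P1=[2,4,0,4,6,3](1) P2=[3,0,3,4,5,3](0)
Move 3: P2 pit5 -> P1=[3,5,0,4,6,3](1) P2=[3,0,3,4,5,0](1)
Move 4: P1 pit4 -> P1=[3,5,0,4,0,4](2) P2=[4,1,4,5,5,0](1)
Move 5: P1 pit1 -> P1=[3,0,1,5,1,5](3) P2=[4,1,4,5,5,0](1)
Move 6: P1 pit0 -> P1=[0,1,2,6,1,5](3) P2=[4,1,4,5,5,0](1)
Move 7: P1 pit2 -> P1=[0,1,0,7,2,5](3) P2=[4,1,4,5,5,0](1)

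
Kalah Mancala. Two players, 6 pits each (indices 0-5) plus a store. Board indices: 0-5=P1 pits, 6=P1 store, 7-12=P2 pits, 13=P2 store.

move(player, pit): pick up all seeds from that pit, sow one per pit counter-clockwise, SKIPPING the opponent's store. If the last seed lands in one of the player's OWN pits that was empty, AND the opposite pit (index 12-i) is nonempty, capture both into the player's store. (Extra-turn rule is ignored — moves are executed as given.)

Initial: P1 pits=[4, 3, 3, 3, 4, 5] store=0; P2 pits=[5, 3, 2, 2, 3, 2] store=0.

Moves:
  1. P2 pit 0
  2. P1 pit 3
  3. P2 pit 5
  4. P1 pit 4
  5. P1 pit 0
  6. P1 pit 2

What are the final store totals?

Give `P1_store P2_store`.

Move 1: P2 pit0 -> P1=[4,3,3,3,4,5](0) P2=[0,4,3,3,4,3](0)
Move 2: P1 pit3 -> P1=[4,3,3,0,5,6](1) P2=[0,4,3,3,4,3](0)
Move 3: P2 pit5 -> P1=[5,4,3,0,5,6](1) P2=[0,4,3,3,4,0](1)
Move 4: P1 pit4 -> P1=[5,4,3,0,0,7](2) P2=[1,5,4,3,4,0](1)
Move 5: P1 pit0 -> P1=[0,5,4,1,1,8](2) P2=[1,5,4,3,4,0](1)
Move 6: P1 pit2 -> P1=[0,5,0,2,2,9](3) P2=[1,5,4,3,4,0](1)

Answer: 3 1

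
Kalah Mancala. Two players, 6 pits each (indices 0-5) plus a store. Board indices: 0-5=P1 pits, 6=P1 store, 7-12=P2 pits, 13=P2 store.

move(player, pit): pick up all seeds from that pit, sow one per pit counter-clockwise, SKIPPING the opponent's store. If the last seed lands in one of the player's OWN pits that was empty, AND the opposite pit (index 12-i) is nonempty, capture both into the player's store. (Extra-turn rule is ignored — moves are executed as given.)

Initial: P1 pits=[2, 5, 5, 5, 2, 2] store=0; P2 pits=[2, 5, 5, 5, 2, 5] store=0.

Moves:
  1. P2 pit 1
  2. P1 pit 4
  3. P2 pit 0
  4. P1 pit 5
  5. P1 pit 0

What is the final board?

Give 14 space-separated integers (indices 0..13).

Move 1: P2 pit1 -> P1=[2,5,5,5,2,2](0) P2=[2,0,6,6,3,6](1)
Move 2: P1 pit4 -> P1=[2,5,5,5,0,3](1) P2=[2,0,6,6,3,6](1)
Move 3: P2 pit0 -> P1=[2,5,5,5,0,3](1) P2=[0,1,7,6,3,6](1)
Move 4: P1 pit5 -> P1=[2,5,5,5,0,0](2) P2=[1,2,7,6,3,6](1)
Move 5: P1 pit0 -> P1=[0,6,6,5,0,0](2) P2=[1,2,7,6,3,6](1)

Answer: 0 6 6 5 0 0 2 1 2 7 6 3 6 1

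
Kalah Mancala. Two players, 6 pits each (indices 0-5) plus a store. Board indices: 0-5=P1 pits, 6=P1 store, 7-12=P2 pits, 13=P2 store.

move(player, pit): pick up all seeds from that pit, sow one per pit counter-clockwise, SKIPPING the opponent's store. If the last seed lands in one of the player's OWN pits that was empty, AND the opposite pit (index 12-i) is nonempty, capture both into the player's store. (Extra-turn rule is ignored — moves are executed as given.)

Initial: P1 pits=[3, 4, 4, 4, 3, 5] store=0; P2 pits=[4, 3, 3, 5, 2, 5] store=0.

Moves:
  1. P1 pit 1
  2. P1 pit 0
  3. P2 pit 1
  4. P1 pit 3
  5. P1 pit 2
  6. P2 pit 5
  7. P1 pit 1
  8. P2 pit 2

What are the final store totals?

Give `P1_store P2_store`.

Move 1: P1 pit1 -> P1=[3,0,5,5,4,6](0) P2=[4,3,3,5,2,5](0)
Move 2: P1 pit0 -> P1=[0,1,6,6,4,6](0) P2=[4,3,3,5,2,5](0)
Move 3: P2 pit1 -> P1=[0,1,6,6,4,6](0) P2=[4,0,4,6,3,5](0)
Move 4: P1 pit3 -> P1=[0,1,6,0,5,7](1) P2=[5,1,5,6,3,5](0)
Move 5: P1 pit2 -> P1=[0,1,0,1,6,8](2) P2=[6,2,5,6,3,5](0)
Move 6: P2 pit5 -> P1=[1,2,1,2,6,8](2) P2=[6,2,5,6,3,0](1)
Move 7: P1 pit1 -> P1=[1,0,2,3,6,8](2) P2=[6,2,5,6,3,0](1)
Move 8: P2 pit2 -> P1=[2,0,2,3,6,8](2) P2=[6,2,0,7,4,1](2)

Answer: 2 2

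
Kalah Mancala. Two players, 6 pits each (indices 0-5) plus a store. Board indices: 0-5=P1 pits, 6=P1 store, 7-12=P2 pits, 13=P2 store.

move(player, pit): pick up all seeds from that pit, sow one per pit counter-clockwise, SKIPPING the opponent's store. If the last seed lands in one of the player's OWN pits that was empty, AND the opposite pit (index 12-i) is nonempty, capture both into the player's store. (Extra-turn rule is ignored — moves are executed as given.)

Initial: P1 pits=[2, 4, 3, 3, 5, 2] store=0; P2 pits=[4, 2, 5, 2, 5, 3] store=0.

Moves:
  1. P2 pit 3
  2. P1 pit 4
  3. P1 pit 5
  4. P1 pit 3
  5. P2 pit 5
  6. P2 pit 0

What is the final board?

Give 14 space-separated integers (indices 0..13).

Answer: 3 5 4 0 1 1 3 0 5 7 1 7 1 2

Derivation:
Move 1: P2 pit3 -> P1=[2,4,3,3,5,2](0) P2=[4,2,5,0,6,4](0)
Move 2: P1 pit4 -> P1=[2,4,3,3,0,3](1) P2=[5,3,6,0,6,4](0)
Move 3: P1 pit5 -> P1=[2,4,3,3,0,0](2) P2=[6,4,6,0,6,4](0)
Move 4: P1 pit3 -> P1=[2,4,3,0,1,1](3) P2=[6,4,6,0,6,4](0)
Move 5: P2 pit5 -> P1=[3,5,4,0,1,1](3) P2=[6,4,6,0,6,0](1)
Move 6: P2 pit0 -> P1=[3,5,4,0,1,1](3) P2=[0,5,7,1,7,1](2)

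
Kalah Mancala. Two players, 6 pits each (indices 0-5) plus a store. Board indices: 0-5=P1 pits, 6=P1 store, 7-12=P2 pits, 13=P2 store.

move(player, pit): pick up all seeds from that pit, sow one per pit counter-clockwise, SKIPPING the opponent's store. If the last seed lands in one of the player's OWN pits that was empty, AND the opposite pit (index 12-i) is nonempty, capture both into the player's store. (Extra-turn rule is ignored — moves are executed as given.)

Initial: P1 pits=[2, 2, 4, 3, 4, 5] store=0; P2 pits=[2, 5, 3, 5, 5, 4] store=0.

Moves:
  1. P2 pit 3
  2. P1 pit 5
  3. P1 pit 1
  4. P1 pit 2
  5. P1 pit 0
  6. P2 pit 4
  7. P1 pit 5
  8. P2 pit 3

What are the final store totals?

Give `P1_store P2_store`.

Move 1: P2 pit3 -> P1=[3,3,4,3,4,5](0) P2=[2,5,3,0,6,5](1)
Move 2: P1 pit5 -> P1=[3,3,4,3,4,0](1) P2=[3,6,4,1,6,5](1)
Move 3: P1 pit1 -> P1=[3,0,5,4,5,0](1) P2=[3,6,4,1,6,5](1)
Move 4: P1 pit2 -> P1=[3,0,0,5,6,1](2) P2=[4,6,4,1,6,5](1)
Move 5: P1 pit0 -> P1=[0,1,1,6,6,1](2) P2=[4,6,4,1,6,5](1)
Move 6: P2 pit4 -> P1=[1,2,2,7,6,1](2) P2=[4,6,4,1,0,6](2)
Move 7: P1 pit5 -> P1=[1,2,2,7,6,0](3) P2=[4,6,4,1,0,6](2)
Move 8: P2 pit3 -> P1=[1,0,2,7,6,0](3) P2=[4,6,4,0,0,6](5)

Answer: 3 5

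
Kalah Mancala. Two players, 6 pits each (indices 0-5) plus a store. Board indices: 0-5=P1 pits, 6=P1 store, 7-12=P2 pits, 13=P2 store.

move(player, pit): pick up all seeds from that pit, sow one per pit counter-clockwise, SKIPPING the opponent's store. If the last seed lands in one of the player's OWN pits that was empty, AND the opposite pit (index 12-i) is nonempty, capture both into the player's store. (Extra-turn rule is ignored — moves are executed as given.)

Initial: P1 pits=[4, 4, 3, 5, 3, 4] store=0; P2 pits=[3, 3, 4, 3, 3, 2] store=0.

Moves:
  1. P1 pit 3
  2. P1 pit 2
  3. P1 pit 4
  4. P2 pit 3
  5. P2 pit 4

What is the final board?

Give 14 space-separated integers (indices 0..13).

Move 1: P1 pit3 -> P1=[4,4,3,0,4,5](1) P2=[4,4,4,3,3,2](0)
Move 2: P1 pit2 -> P1=[4,4,0,1,5,6](1) P2=[4,4,4,3,3,2](0)
Move 3: P1 pit4 -> P1=[4,4,0,1,0,7](2) P2=[5,5,5,3,3,2](0)
Move 4: P2 pit3 -> P1=[4,4,0,1,0,7](2) P2=[5,5,5,0,4,3](1)
Move 5: P2 pit4 -> P1=[5,5,0,1,0,7](2) P2=[5,5,5,0,0,4](2)

Answer: 5 5 0 1 0 7 2 5 5 5 0 0 4 2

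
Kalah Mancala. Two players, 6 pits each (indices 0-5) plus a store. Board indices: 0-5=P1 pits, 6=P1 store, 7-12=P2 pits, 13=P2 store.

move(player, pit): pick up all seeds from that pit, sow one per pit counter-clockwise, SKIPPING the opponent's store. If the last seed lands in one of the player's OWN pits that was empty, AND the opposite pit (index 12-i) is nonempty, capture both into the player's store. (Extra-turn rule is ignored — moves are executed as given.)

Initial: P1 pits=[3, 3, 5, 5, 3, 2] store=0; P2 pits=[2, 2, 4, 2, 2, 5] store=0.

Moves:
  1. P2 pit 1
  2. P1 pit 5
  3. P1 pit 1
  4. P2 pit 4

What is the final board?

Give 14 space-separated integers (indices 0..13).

Move 1: P2 pit1 -> P1=[3,3,5,5,3,2](0) P2=[2,0,5,3,2,5](0)
Move 2: P1 pit5 -> P1=[3,3,5,5,3,0](1) P2=[3,0,5,3,2,5](0)
Move 3: P1 pit1 -> P1=[3,0,6,6,4,0](1) P2=[3,0,5,3,2,5](0)
Move 4: P2 pit4 -> P1=[3,0,6,6,4,0](1) P2=[3,0,5,3,0,6](1)

Answer: 3 0 6 6 4 0 1 3 0 5 3 0 6 1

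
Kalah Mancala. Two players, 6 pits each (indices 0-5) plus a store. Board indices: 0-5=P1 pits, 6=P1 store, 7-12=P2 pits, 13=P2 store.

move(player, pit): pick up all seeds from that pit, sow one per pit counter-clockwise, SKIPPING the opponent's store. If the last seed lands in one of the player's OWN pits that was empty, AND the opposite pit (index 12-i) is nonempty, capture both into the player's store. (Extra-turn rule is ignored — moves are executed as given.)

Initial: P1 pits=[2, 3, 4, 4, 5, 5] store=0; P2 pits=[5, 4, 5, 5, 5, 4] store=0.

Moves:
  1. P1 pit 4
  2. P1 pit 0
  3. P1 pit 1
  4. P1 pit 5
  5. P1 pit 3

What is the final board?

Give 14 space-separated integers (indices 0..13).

Move 1: P1 pit4 -> P1=[2,3,4,4,0,6](1) P2=[6,5,6,5,5,4](0)
Move 2: P1 pit0 -> P1=[0,4,5,4,0,6](1) P2=[6,5,6,5,5,4](0)
Move 3: P1 pit1 -> P1=[0,0,6,5,1,7](1) P2=[6,5,6,5,5,4](0)
Move 4: P1 pit5 -> P1=[0,0,6,5,1,0](2) P2=[7,6,7,6,6,5](0)
Move 5: P1 pit3 -> P1=[0,0,6,0,2,1](3) P2=[8,7,7,6,6,5](0)

Answer: 0 0 6 0 2 1 3 8 7 7 6 6 5 0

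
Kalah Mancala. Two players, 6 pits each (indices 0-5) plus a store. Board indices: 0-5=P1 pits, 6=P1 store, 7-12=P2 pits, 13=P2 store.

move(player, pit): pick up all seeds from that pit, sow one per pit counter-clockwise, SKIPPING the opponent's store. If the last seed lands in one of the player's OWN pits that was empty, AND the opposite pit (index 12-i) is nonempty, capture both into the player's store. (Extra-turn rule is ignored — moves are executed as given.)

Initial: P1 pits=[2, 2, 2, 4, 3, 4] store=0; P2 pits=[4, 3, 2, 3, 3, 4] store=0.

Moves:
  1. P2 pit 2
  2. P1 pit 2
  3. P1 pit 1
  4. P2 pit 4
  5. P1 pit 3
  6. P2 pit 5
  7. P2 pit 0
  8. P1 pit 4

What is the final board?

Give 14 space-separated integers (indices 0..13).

Move 1: P2 pit2 -> P1=[2,2,2,4,3,4](0) P2=[4,3,0,4,4,4](0)
Move 2: P1 pit2 -> P1=[2,2,0,5,4,4](0) P2=[4,3,0,4,4,4](0)
Move 3: P1 pit1 -> P1=[2,0,1,6,4,4](0) P2=[4,3,0,4,4,4](0)
Move 4: P2 pit4 -> P1=[3,1,1,6,4,4](0) P2=[4,3,0,4,0,5](1)
Move 5: P1 pit3 -> P1=[3,1,1,0,5,5](1) P2=[5,4,1,4,0,5](1)
Move 6: P2 pit5 -> P1=[4,2,2,1,5,5](1) P2=[5,4,1,4,0,0](2)
Move 7: P2 pit0 -> P1=[0,2,2,1,5,5](1) P2=[0,5,2,5,1,0](7)
Move 8: P1 pit4 -> P1=[0,2,2,1,0,6](2) P2=[1,6,3,5,1,0](7)

Answer: 0 2 2 1 0 6 2 1 6 3 5 1 0 7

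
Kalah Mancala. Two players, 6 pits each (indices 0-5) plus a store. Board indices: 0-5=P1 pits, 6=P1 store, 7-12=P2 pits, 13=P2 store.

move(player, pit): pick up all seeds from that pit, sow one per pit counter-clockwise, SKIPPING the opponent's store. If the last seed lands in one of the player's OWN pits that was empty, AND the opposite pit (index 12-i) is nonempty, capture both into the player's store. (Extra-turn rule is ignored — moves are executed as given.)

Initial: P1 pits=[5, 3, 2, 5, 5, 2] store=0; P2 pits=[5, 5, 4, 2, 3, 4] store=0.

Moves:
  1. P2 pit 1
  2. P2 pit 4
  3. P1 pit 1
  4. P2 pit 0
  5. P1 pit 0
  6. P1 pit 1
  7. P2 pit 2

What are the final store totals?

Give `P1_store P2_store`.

Answer: 1 3

Derivation:
Move 1: P2 pit1 -> P1=[5,3,2,5,5,2](0) P2=[5,0,5,3,4,5](1)
Move 2: P2 pit4 -> P1=[6,4,2,5,5,2](0) P2=[5,0,5,3,0,6](2)
Move 3: P1 pit1 -> P1=[6,0,3,6,6,3](0) P2=[5,0,5,3,0,6](2)
Move 4: P2 pit0 -> P1=[6,0,3,6,6,3](0) P2=[0,1,6,4,1,7](2)
Move 5: P1 pit0 -> P1=[0,1,4,7,7,4](1) P2=[0,1,6,4,1,7](2)
Move 6: P1 pit1 -> P1=[0,0,5,7,7,4](1) P2=[0,1,6,4,1,7](2)
Move 7: P2 pit2 -> P1=[1,1,5,7,7,4](1) P2=[0,1,0,5,2,8](3)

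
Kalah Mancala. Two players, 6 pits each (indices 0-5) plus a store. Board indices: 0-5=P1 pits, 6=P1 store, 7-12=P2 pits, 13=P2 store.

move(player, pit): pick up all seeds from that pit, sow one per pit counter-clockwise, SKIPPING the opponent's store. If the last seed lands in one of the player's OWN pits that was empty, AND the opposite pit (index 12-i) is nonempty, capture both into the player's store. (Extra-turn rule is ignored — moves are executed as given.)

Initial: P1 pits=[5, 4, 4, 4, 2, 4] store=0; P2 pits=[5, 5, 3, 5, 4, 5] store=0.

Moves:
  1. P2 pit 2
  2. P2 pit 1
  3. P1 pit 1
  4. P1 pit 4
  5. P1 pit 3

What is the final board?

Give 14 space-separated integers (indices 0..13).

Answer: 5 0 5 0 1 7 2 7 1 1 7 6 7 1

Derivation:
Move 1: P2 pit2 -> P1=[5,4,4,4,2,4](0) P2=[5,5,0,6,5,6](0)
Move 2: P2 pit1 -> P1=[5,4,4,4,2,4](0) P2=[5,0,1,7,6,7](1)
Move 3: P1 pit1 -> P1=[5,0,5,5,3,5](0) P2=[5,0,1,7,6,7](1)
Move 4: P1 pit4 -> P1=[5,0,5,5,0,6](1) P2=[6,0,1,7,6,7](1)
Move 5: P1 pit3 -> P1=[5,0,5,0,1,7](2) P2=[7,1,1,7,6,7](1)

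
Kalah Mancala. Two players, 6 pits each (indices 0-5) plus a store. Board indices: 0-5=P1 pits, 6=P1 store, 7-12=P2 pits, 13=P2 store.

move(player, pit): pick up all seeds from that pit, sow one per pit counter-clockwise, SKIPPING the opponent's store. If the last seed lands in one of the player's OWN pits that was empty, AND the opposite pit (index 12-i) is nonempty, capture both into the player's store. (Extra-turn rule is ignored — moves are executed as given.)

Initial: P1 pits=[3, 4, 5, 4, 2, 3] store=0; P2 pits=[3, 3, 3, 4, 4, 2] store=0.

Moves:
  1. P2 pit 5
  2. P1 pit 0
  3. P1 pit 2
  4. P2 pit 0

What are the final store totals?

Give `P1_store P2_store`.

Answer: 1 1

Derivation:
Move 1: P2 pit5 -> P1=[4,4,5,4,2,3](0) P2=[3,3,3,4,4,0](1)
Move 2: P1 pit0 -> P1=[0,5,6,5,3,3](0) P2=[3,3,3,4,4,0](1)
Move 3: P1 pit2 -> P1=[0,5,0,6,4,4](1) P2=[4,4,3,4,4,0](1)
Move 4: P2 pit0 -> P1=[0,5,0,6,4,4](1) P2=[0,5,4,5,5,0](1)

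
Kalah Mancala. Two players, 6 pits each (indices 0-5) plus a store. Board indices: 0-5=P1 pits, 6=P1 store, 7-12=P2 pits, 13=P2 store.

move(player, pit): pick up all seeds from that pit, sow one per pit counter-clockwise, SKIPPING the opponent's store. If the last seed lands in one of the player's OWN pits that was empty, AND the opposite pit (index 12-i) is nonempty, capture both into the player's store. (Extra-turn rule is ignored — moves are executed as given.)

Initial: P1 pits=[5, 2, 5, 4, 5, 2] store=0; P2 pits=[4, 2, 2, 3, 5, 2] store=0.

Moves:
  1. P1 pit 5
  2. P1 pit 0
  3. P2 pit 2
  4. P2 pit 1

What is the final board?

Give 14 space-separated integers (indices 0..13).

Answer: 0 3 6 5 6 0 7 0 0 1 5 6 2 0

Derivation:
Move 1: P1 pit5 -> P1=[5,2,5,4,5,0](1) P2=[5,2,2,3,5,2](0)
Move 2: P1 pit0 -> P1=[0,3,6,5,6,0](7) P2=[0,2,2,3,5,2](0)
Move 3: P2 pit2 -> P1=[0,3,6,5,6,0](7) P2=[0,2,0,4,6,2](0)
Move 4: P2 pit1 -> P1=[0,3,6,5,6,0](7) P2=[0,0,1,5,6,2](0)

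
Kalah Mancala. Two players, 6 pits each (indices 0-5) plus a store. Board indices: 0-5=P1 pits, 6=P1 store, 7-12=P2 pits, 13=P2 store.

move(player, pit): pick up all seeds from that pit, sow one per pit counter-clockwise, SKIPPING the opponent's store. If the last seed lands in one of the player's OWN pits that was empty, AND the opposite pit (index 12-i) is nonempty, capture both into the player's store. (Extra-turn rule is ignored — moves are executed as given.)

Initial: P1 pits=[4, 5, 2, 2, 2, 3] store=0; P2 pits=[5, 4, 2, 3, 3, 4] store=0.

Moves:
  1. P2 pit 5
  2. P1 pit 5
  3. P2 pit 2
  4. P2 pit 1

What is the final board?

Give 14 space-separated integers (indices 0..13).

Move 1: P2 pit5 -> P1=[5,6,3,2,2,3](0) P2=[5,4,2,3,3,0](1)
Move 2: P1 pit5 -> P1=[5,6,3,2,2,0](1) P2=[6,5,2,3,3,0](1)
Move 3: P2 pit2 -> P1=[5,6,3,2,2,0](1) P2=[6,5,0,4,4,0](1)
Move 4: P2 pit1 -> P1=[5,6,3,2,2,0](1) P2=[6,0,1,5,5,1](2)

Answer: 5 6 3 2 2 0 1 6 0 1 5 5 1 2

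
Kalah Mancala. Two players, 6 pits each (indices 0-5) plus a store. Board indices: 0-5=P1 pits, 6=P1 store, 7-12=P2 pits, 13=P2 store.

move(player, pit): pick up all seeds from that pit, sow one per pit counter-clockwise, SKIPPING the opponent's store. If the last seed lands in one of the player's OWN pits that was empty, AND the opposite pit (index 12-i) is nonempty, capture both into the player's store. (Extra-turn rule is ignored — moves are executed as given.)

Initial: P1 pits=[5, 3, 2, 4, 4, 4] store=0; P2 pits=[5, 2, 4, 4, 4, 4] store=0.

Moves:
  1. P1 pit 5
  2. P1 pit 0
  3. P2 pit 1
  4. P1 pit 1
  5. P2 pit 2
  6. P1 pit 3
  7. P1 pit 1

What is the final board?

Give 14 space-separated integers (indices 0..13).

Move 1: P1 pit5 -> P1=[5,3,2,4,4,0](1) P2=[6,3,5,4,4,4](0)
Move 2: P1 pit0 -> P1=[0,4,3,5,5,0](8) P2=[0,3,5,4,4,4](0)
Move 3: P2 pit1 -> P1=[0,4,3,5,5,0](8) P2=[0,0,6,5,5,4](0)
Move 4: P1 pit1 -> P1=[0,0,4,6,6,1](8) P2=[0,0,6,5,5,4](0)
Move 5: P2 pit2 -> P1=[1,1,4,6,6,1](8) P2=[0,0,0,6,6,5](1)
Move 6: P1 pit3 -> P1=[1,1,4,0,7,2](9) P2=[1,1,1,6,6,5](1)
Move 7: P1 pit1 -> P1=[1,0,5,0,7,2](9) P2=[1,1,1,6,6,5](1)

Answer: 1 0 5 0 7 2 9 1 1 1 6 6 5 1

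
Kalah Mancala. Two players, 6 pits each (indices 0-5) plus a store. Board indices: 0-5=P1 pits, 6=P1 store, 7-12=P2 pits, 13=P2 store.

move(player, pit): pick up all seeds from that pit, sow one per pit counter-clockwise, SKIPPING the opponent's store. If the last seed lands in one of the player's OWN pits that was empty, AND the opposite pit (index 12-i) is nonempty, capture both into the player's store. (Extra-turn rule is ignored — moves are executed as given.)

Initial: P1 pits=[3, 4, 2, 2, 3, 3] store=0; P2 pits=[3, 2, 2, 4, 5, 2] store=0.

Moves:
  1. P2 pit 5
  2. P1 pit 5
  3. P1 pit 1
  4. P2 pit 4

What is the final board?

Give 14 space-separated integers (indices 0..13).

Move 1: P2 pit5 -> P1=[4,4,2,2,3,3](0) P2=[3,2,2,4,5,0](1)
Move 2: P1 pit5 -> P1=[4,4,2,2,3,0](1) P2=[4,3,2,4,5,0](1)
Move 3: P1 pit1 -> P1=[4,0,3,3,4,0](6) P2=[0,3,2,4,5,0](1)
Move 4: P2 pit4 -> P1=[5,1,4,3,4,0](6) P2=[0,3,2,4,0,1](2)

Answer: 5 1 4 3 4 0 6 0 3 2 4 0 1 2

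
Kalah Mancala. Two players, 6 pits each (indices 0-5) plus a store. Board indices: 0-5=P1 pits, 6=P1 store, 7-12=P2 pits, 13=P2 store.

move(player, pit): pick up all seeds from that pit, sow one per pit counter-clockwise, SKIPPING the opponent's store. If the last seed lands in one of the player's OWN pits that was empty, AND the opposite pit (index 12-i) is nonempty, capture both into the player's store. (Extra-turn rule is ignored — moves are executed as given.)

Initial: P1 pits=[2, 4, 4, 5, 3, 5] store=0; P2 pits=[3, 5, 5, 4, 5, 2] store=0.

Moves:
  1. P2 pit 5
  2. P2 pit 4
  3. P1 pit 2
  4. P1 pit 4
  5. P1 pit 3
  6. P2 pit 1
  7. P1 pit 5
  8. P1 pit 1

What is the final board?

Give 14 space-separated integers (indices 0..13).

Move 1: P2 pit5 -> P1=[3,4,4,5,3,5](0) P2=[3,5,5,4,5,0](1)
Move 2: P2 pit4 -> P1=[4,5,5,5,3,5](0) P2=[3,5,5,4,0,1](2)
Move 3: P1 pit2 -> P1=[4,5,0,6,4,6](1) P2=[4,5,5,4,0,1](2)
Move 4: P1 pit4 -> P1=[4,5,0,6,0,7](2) P2=[5,6,5,4,0,1](2)
Move 5: P1 pit3 -> P1=[4,5,0,0,1,8](3) P2=[6,7,6,4,0,1](2)
Move 6: P2 pit1 -> P1=[5,6,0,0,1,8](3) P2=[6,0,7,5,1,2](3)
Move 7: P1 pit5 -> P1=[6,6,0,0,1,0](4) P2=[7,1,8,6,2,3](3)
Move 8: P1 pit1 -> P1=[6,0,1,1,2,1](5) P2=[8,1,8,6,2,3](3)

Answer: 6 0 1 1 2 1 5 8 1 8 6 2 3 3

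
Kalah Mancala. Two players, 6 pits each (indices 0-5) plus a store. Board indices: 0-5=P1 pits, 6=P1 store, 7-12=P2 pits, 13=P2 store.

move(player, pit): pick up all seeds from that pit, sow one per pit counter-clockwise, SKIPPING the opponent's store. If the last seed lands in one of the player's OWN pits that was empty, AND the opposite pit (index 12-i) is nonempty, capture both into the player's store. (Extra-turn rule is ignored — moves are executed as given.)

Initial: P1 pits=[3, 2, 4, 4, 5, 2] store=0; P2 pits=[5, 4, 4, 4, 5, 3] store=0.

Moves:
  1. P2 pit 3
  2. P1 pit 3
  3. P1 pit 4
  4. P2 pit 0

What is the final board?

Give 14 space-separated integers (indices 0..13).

Answer: 5 2 4 0 0 4 2 0 6 6 2 7 5 2

Derivation:
Move 1: P2 pit3 -> P1=[4,2,4,4,5,2](0) P2=[5,4,4,0,6,4](1)
Move 2: P1 pit3 -> P1=[4,2,4,0,6,3](1) P2=[6,4,4,0,6,4](1)
Move 3: P1 pit4 -> P1=[4,2,4,0,0,4](2) P2=[7,5,5,1,6,4](1)
Move 4: P2 pit0 -> P1=[5,2,4,0,0,4](2) P2=[0,6,6,2,7,5](2)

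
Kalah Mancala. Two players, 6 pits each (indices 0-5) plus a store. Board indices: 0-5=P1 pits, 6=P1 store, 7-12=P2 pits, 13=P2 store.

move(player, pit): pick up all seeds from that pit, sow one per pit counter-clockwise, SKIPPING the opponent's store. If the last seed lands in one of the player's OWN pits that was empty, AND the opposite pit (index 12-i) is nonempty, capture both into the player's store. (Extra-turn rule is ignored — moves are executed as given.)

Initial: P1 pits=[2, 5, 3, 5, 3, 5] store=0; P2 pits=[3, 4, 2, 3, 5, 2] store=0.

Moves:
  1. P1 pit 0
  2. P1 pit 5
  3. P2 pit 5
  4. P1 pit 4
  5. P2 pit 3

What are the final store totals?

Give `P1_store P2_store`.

Answer: 2 2

Derivation:
Move 1: P1 pit0 -> P1=[0,6,4,5,3,5](0) P2=[3,4,2,3,5,2](0)
Move 2: P1 pit5 -> P1=[0,6,4,5,3,0](1) P2=[4,5,3,4,5,2](0)
Move 3: P2 pit5 -> P1=[1,6,4,5,3,0](1) P2=[4,5,3,4,5,0](1)
Move 4: P1 pit4 -> P1=[1,6,4,5,0,1](2) P2=[5,5,3,4,5,0](1)
Move 5: P2 pit3 -> P1=[2,6,4,5,0,1](2) P2=[5,5,3,0,6,1](2)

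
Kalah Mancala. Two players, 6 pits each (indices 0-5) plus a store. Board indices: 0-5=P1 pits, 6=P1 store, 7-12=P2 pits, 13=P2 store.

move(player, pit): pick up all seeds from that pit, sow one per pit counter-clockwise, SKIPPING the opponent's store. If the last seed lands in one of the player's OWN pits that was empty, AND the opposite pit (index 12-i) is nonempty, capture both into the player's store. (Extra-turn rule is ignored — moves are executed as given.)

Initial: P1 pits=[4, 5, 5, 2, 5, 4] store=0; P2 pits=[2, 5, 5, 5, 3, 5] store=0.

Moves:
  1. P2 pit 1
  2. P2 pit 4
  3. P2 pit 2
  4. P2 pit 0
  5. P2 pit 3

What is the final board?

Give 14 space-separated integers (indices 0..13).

Move 1: P2 pit1 -> P1=[4,5,5,2,5,4](0) P2=[2,0,6,6,4,6](1)
Move 2: P2 pit4 -> P1=[5,6,5,2,5,4](0) P2=[2,0,6,6,0,7](2)
Move 3: P2 pit2 -> P1=[6,7,5,2,5,4](0) P2=[2,0,0,7,1,8](3)
Move 4: P2 pit0 -> P1=[6,7,5,0,5,4](0) P2=[0,1,0,7,1,8](6)
Move 5: P2 pit3 -> P1=[7,8,6,1,5,4](0) P2=[0,1,0,0,2,9](7)

Answer: 7 8 6 1 5 4 0 0 1 0 0 2 9 7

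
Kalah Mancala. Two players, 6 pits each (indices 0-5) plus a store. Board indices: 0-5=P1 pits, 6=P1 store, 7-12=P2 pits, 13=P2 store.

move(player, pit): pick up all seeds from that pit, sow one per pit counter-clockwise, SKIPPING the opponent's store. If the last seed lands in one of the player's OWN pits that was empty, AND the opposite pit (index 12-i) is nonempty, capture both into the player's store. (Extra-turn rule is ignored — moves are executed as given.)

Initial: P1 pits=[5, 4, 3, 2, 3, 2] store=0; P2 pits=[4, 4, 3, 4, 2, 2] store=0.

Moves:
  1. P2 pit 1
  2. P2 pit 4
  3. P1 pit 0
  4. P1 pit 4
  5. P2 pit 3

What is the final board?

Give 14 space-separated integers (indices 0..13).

Answer: 1 6 4 3 0 4 2 5 1 4 0 1 5 2

Derivation:
Move 1: P2 pit1 -> P1=[5,4,3,2,3,2](0) P2=[4,0,4,5,3,3](0)
Move 2: P2 pit4 -> P1=[6,4,3,2,3,2](0) P2=[4,0,4,5,0,4](1)
Move 3: P1 pit0 -> P1=[0,5,4,3,4,3](1) P2=[4,0,4,5,0,4](1)
Move 4: P1 pit4 -> P1=[0,5,4,3,0,4](2) P2=[5,1,4,5,0,4](1)
Move 5: P2 pit3 -> P1=[1,6,4,3,0,4](2) P2=[5,1,4,0,1,5](2)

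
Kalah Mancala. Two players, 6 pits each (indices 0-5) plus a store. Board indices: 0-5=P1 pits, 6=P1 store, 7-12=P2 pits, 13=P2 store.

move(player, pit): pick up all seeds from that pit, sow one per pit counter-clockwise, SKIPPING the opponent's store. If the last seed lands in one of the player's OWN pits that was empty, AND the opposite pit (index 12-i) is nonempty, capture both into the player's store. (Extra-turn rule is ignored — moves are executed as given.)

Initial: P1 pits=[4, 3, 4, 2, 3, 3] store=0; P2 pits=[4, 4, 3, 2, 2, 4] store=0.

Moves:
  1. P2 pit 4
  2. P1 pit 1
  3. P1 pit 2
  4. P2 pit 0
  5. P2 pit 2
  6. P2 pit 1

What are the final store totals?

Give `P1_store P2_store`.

Answer: 1 3

Derivation:
Move 1: P2 pit4 -> P1=[4,3,4,2,3,3](0) P2=[4,4,3,2,0,5](1)
Move 2: P1 pit1 -> P1=[4,0,5,3,4,3](0) P2=[4,4,3,2,0,5](1)
Move 3: P1 pit2 -> P1=[4,0,0,4,5,4](1) P2=[5,4,3,2,0,5](1)
Move 4: P2 pit0 -> P1=[4,0,0,4,5,4](1) P2=[0,5,4,3,1,6](1)
Move 5: P2 pit2 -> P1=[4,0,0,4,5,4](1) P2=[0,5,0,4,2,7](2)
Move 6: P2 pit1 -> P1=[4,0,0,4,5,4](1) P2=[0,0,1,5,3,8](3)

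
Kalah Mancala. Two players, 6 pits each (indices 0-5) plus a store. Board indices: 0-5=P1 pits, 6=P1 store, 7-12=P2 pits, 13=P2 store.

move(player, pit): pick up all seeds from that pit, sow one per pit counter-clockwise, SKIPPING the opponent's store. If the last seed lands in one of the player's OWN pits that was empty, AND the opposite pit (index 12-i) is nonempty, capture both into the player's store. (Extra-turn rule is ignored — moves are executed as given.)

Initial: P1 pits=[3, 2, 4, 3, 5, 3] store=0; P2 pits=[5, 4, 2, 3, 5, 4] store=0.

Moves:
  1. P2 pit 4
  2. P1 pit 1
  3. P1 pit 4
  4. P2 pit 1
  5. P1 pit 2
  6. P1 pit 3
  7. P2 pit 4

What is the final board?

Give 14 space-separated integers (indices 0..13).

Move 1: P2 pit4 -> P1=[4,3,5,3,5,3](0) P2=[5,4,2,3,0,5](1)
Move 2: P1 pit1 -> P1=[4,0,6,4,6,3](0) P2=[5,4,2,3,0,5](1)
Move 3: P1 pit4 -> P1=[4,0,6,4,0,4](1) P2=[6,5,3,4,0,5](1)
Move 4: P2 pit1 -> P1=[4,0,6,4,0,4](1) P2=[6,0,4,5,1,6](2)
Move 5: P1 pit2 -> P1=[4,0,0,5,1,5](2) P2=[7,1,4,5,1,6](2)
Move 6: P1 pit3 -> P1=[4,0,0,0,2,6](3) P2=[8,2,4,5,1,6](2)
Move 7: P2 pit4 -> P1=[4,0,0,0,2,6](3) P2=[8,2,4,5,0,7](2)

Answer: 4 0 0 0 2 6 3 8 2 4 5 0 7 2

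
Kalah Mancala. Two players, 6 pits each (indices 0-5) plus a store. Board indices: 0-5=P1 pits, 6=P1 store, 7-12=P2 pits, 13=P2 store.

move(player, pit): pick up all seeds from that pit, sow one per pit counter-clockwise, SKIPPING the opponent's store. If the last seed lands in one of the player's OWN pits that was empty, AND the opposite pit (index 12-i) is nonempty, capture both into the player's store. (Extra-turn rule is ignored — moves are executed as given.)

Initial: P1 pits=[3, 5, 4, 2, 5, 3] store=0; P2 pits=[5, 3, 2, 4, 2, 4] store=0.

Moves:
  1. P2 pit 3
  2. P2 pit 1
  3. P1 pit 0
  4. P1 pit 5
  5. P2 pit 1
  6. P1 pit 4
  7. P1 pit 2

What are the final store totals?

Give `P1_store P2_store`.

Move 1: P2 pit3 -> P1=[4,5,4,2,5,3](0) P2=[5,3,2,0,3,5](1)
Move 2: P2 pit1 -> P1=[4,5,4,2,5,3](0) P2=[5,0,3,1,4,5](1)
Move 3: P1 pit0 -> P1=[0,6,5,3,6,3](0) P2=[5,0,3,1,4,5](1)
Move 4: P1 pit5 -> P1=[0,6,5,3,6,0](1) P2=[6,1,3,1,4,5](1)
Move 5: P2 pit1 -> P1=[0,6,5,3,6,0](1) P2=[6,0,4,1,4,5](1)
Move 6: P1 pit4 -> P1=[0,6,5,3,0,1](2) P2=[7,1,5,2,4,5](1)
Move 7: P1 pit2 -> P1=[0,6,0,4,1,2](3) P2=[8,1,5,2,4,5](1)

Answer: 3 1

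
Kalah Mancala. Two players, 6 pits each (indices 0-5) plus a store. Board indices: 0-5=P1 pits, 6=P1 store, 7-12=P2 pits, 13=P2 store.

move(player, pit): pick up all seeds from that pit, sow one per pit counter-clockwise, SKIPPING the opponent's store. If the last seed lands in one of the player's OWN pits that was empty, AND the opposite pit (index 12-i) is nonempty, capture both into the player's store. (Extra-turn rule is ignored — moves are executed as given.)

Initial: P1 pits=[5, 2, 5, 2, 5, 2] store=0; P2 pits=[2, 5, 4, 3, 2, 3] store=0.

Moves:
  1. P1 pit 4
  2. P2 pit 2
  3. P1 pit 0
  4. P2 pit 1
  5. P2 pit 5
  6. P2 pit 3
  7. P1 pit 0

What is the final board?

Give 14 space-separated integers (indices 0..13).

Move 1: P1 pit4 -> P1=[5,2,5,2,0,3](1) P2=[3,6,5,3,2,3](0)
Move 2: P2 pit2 -> P1=[6,2,5,2,0,3](1) P2=[3,6,0,4,3,4](1)
Move 3: P1 pit0 -> P1=[0,3,6,3,1,4](2) P2=[3,6,0,4,3,4](1)
Move 4: P2 pit1 -> P1=[1,3,6,3,1,4](2) P2=[3,0,1,5,4,5](2)
Move 5: P2 pit5 -> P1=[2,4,7,4,1,4](2) P2=[3,0,1,5,4,0](3)
Move 6: P2 pit3 -> P1=[3,5,7,4,1,4](2) P2=[3,0,1,0,5,1](4)
Move 7: P1 pit0 -> P1=[0,6,8,5,1,4](2) P2=[3,0,1,0,5,1](4)

Answer: 0 6 8 5 1 4 2 3 0 1 0 5 1 4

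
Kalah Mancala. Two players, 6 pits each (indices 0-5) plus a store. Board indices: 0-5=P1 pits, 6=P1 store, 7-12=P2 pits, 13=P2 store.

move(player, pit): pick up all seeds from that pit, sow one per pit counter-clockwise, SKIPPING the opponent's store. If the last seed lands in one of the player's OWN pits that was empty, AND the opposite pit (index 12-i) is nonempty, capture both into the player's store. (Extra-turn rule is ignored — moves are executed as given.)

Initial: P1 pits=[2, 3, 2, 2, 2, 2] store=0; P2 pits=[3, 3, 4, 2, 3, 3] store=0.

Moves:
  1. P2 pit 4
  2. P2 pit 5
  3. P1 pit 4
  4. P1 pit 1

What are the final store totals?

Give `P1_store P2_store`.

Answer: 1 2

Derivation:
Move 1: P2 pit4 -> P1=[3,3,2,2,2,2](0) P2=[3,3,4,2,0,4](1)
Move 2: P2 pit5 -> P1=[4,4,3,2,2,2](0) P2=[3,3,4,2,0,0](2)
Move 3: P1 pit4 -> P1=[4,4,3,2,0,3](1) P2=[3,3,4,2,0,0](2)
Move 4: P1 pit1 -> P1=[4,0,4,3,1,4](1) P2=[3,3,4,2,0,0](2)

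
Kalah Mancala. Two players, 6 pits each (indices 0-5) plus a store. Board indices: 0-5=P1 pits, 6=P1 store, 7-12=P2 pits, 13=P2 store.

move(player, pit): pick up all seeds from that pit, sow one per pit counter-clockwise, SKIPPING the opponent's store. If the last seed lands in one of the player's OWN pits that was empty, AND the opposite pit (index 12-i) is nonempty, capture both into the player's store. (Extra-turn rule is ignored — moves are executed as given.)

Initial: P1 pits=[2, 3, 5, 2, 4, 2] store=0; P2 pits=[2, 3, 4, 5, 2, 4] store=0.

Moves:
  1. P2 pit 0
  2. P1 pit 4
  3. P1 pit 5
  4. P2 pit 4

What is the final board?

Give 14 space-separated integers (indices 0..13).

Move 1: P2 pit0 -> P1=[2,3,5,2,4,2](0) P2=[0,4,5,5,2,4](0)
Move 2: P1 pit4 -> P1=[2,3,5,2,0,3](1) P2=[1,5,5,5,2,4](0)
Move 3: P1 pit5 -> P1=[2,3,5,2,0,0](2) P2=[2,6,5,5,2,4](0)
Move 4: P2 pit4 -> P1=[2,3,5,2,0,0](2) P2=[2,6,5,5,0,5](1)

Answer: 2 3 5 2 0 0 2 2 6 5 5 0 5 1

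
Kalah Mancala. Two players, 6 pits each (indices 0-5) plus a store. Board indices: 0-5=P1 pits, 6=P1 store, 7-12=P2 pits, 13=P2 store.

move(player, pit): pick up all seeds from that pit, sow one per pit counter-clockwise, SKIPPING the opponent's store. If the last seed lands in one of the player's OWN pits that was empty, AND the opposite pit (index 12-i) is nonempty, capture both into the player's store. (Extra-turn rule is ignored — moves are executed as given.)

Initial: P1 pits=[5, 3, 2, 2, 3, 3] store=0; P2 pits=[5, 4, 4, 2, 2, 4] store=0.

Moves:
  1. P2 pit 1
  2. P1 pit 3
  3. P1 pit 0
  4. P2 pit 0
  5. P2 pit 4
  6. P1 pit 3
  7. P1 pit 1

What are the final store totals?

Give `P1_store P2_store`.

Move 1: P2 pit1 -> P1=[5,3,2,2,3,3](0) P2=[5,0,5,3,3,5](0)
Move 2: P1 pit3 -> P1=[5,3,2,0,4,4](0) P2=[5,0,5,3,3,5](0)
Move 3: P1 pit0 -> P1=[0,4,3,1,5,5](0) P2=[5,0,5,3,3,5](0)
Move 4: P2 pit0 -> P1=[0,4,3,1,5,5](0) P2=[0,1,6,4,4,6](0)
Move 5: P2 pit4 -> P1=[1,5,3,1,5,5](0) P2=[0,1,6,4,0,7](1)
Move 6: P1 pit3 -> P1=[1,5,3,0,6,5](0) P2=[0,1,6,4,0,7](1)
Move 7: P1 pit1 -> P1=[1,0,4,1,7,6](1) P2=[0,1,6,4,0,7](1)

Answer: 1 1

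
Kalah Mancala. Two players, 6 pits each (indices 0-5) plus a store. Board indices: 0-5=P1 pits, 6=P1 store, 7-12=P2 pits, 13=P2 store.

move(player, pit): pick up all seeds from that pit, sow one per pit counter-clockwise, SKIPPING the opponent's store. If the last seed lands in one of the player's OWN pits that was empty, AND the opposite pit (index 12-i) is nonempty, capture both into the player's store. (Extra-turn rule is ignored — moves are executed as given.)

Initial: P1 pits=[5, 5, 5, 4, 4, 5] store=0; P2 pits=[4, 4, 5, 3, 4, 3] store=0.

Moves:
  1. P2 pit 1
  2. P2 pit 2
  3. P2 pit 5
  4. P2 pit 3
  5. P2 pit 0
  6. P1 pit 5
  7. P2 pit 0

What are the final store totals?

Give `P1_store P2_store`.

Answer: 1 3

Derivation:
Move 1: P2 pit1 -> P1=[5,5,5,4,4,5](0) P2=[4,0,6,4,5,4](0)
Move 2: P2 pit2 -> P1=[6,6,5,4,4,5](0) P2=[4,0,0,5,6,5](1)
Move 3: P2 pit5 -> P1=[7,7,6,5,4,5](0) P2=[4,0,0,5,6,0](2)
Move 4: P2 pit3 -> P1=[8,8,6,5,4,5](0) P2=[4,0,0,0,7,1](3)
Move 5: P2 pit0 -> P1=[8,8,6,5,4,5](0) P2=[0,1,1,1,8,1](3)
Move 6: P1 pit5 -> P1=[8,8,6,5,4,0](1) P2=[1,2,2,2,8,1](3)
Move 7: P2 pit0 -> P1=[8,8,6,5,4,0](1) P2=[0,3,2,2,8,1](3)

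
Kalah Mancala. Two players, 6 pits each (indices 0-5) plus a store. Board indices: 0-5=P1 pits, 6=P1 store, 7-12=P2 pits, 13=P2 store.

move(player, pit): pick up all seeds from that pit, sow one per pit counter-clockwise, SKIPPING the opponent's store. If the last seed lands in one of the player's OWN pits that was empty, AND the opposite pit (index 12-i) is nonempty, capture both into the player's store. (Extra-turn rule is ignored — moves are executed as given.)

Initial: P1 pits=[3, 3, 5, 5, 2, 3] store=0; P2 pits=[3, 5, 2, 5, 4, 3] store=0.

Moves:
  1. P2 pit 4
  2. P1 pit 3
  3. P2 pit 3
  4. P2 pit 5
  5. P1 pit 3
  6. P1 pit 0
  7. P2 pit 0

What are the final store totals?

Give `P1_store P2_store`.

Move 1: P2 pit4 -> P1=[4,4,5,5,2,3](0) P2=[3,5,2,5,0,4](1)
Move 2: P1 pit3 -> P1=[4,4,5,0,3,4](1) P2=[4,6,2,5,0,4](1)
Move 3: P2 pit3 -> P1=[5,5,5,0,3,4](1) P2=[4,6,2,0,1,5](2)
Move 4: P2 pit5 -> P1=[6,6,6,1,3,4](1) P2=[4,6,2,0,1,0](3)
Move 5: P1 pit3 -> P1=[6,6,6,0,4,4](1) P2=[4,6,2,0,1,0](3)
Move 6: P1 pit0 -> P1=[0,7,7,1,5,5](2) P2=[4,6,2,0,1,0](3)
Move 7: P2 pit0 -> P1=[0,7,7,1,5,5](2) P2=[0,7,3,1,2,0](3)

Answer: 2 3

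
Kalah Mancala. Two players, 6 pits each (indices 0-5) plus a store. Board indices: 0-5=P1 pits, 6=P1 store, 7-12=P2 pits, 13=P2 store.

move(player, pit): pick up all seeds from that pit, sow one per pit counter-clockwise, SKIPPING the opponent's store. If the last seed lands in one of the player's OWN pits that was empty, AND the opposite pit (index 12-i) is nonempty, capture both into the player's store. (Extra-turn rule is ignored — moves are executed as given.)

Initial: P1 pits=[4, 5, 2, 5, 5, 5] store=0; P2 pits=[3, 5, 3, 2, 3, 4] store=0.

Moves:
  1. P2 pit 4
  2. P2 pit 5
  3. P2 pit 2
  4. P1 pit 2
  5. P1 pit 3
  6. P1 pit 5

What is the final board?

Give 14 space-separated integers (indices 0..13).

Answer: 0 6 0 0 7 0 2 5 7 2 5 2 1 9

Derivation:
Move 1: P2 pit4 -> P1=[5,5,2,5,5,5](0) P2=[3,5,3,2,0,5](1)
Move 2: P2 pit5 -> P1=[6,6,3,6,5,5](0) P2=[3,5,3,2,0,0](2)
Move 3: P2 pit2 -> P1=[0,6,3,6,5,5](0) P2=[3,5,0,3,1,0](9)
Move 4: P1 pit2 -> P1=[0,6,0,7,6,6](0) P2=[3,5,0,3,1,0](9)
Move 5: P1 pit3 -> P1=[0,6,0,0,7,7](1) P2=[4,6,1,4,1,0](9)
Move 6: P1 pit5 -> P1=[0,6,0,0,7,0](2) P2=[5,7,2,5,2,1](9)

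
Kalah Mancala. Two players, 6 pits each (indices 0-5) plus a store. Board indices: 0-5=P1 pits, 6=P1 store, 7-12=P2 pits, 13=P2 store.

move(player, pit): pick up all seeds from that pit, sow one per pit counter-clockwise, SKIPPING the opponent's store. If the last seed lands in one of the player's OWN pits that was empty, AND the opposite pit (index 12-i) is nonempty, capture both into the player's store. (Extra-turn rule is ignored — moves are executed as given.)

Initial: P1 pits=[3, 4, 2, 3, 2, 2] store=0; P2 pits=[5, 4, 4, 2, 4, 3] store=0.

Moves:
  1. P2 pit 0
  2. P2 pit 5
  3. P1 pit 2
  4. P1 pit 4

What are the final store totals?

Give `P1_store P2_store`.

Answer: 1 1

Derivation:
Move 1: P2 pit0 -> P1=[3,4,2,3,2,2](0) P2=[0,5,5,3,5,4](0)
Move 2: P2 pit5 -> P1=[4,5,3,3,2,2](0) P2=[0,5,5,3,5,0](1)
Move 3: P1 pit2 -> P1=[4,5,0,4,3,3](0) P2=[0,5,5,3,5,0](1)
Move 4: P1 pit4 -> P1=[4,5,0,4,0,4](1) P2=[1,5,5,3,5,0](1)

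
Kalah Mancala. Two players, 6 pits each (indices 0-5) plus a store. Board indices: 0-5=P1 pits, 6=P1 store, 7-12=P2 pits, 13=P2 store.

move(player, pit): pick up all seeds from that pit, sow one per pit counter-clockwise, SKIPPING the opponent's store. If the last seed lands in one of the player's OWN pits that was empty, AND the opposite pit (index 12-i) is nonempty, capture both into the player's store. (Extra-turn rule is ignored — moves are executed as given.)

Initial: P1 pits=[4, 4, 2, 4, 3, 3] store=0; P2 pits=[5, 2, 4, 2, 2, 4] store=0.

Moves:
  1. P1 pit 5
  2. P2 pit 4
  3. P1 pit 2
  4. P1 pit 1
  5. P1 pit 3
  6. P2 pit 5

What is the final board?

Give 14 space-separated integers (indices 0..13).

Move 1: P1 pit5 -> P1=[4,4,2,4,3,0](1) P2=[6,3,4,2,2,4](0)
Move 2: P2 pit4 -> P1=[4,4,2,4,3,0](1) P2=[6,3,4,2,0,5](1)
Move 3: P1 pit2 -> P1=[4,4,0,5,4,0](1) P2=[6,3,4,2,0,5](1)
Move 4: P1 pit1 -> P1=[4,0,1,6,5,0](8) P2=[0,3,4,2,0,5](1)
Move 5: P1 pit3 -> P1=[4,0,1,0,6,1](9) P2=[1,4,5,2,0,5](1)
Move 6: P2 pit5 -> P1=[5,1,2,1,6,1](9) P2=[1,4,5,2,0,0](2)

Answer: 5 1 2 1 6 1 9 1 4 5 2 0 0 2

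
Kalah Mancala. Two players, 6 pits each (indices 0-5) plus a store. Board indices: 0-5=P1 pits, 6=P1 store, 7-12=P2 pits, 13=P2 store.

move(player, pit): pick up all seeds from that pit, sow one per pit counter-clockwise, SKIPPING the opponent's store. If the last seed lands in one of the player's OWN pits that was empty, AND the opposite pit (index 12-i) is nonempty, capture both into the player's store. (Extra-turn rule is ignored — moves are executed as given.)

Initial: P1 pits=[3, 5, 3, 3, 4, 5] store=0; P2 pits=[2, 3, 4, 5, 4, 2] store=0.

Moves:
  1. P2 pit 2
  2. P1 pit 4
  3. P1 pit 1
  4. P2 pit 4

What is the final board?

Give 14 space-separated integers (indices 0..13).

Answer: 4 1 5 4 1 7 2 3 4 0 6 0 4 2

Derivation:
Move 1: P2 pit2 -> P1=[3,5,3,3,4,5](0) P2=[2,3,0,6,5,3](1)
Move 2: P1 pit4 -> P1=[3,5,3,3,0,6](1) P2=[3,4,0,6,5,3](1)
Move 3: P1 pit1 -> P1=[3,0,4,4,1,7](2) P2=[3,4,0,6,5,3](1)
Move 4: P2 pit4 -> P1=[4,1,5,4,1,7](2) P2=[3,4,0,6,0,4](2)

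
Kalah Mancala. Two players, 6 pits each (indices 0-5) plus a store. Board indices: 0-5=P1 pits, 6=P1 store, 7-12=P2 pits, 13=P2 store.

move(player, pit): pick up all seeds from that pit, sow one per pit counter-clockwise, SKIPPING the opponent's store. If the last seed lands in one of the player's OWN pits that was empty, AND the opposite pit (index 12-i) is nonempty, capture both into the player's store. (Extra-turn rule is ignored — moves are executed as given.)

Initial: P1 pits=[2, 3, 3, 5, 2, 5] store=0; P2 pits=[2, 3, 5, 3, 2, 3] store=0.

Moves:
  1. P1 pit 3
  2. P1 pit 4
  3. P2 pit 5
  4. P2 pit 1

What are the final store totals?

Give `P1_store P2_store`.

Move 1: P1 pit3 -> P1=[2,3,3,0,3,6](1) P2=[3,4,5,3,2,3](0)
Move 2: P1 pit4 -> P1=[2,3,3,0,0,7](2) P2=[4,4,5,3,2,3](0)
Move 3: P2 pit5 -> P1=[3,4,3,0,0,7](2) P2=[4,4,5,3,2,0](1)
Move 4: P2 pit1 -> P1=[0,4,3,0,0,7](2) P2=[4,0,6,4,3,0](5)

Answer: 2 5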